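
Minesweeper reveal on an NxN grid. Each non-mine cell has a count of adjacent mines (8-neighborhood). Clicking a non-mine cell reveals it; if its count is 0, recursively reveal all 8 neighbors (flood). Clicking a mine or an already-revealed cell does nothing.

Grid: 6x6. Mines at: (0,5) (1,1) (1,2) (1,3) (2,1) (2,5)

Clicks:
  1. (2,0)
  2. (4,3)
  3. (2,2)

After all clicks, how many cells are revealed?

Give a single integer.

Click 1 (2,0) count=2: revealed 1 new [(2,0)] -> total=1
Click 2 (4,3) count=0: revealed 21 new [(2,2) (2,3) (2,4) (3,0) (3,1) (3,2) (3,3) (3,4) (3,5) (4,0) (4,1) (4,2) (4,3) (4,4) (4,5) (5,0) (5,1) (5,2) (5,3) (5,4) (5,5)] -> total=22
Click 3 (2,2) count=4: revealed 0 new [(none)] -> total=22

Answer: 22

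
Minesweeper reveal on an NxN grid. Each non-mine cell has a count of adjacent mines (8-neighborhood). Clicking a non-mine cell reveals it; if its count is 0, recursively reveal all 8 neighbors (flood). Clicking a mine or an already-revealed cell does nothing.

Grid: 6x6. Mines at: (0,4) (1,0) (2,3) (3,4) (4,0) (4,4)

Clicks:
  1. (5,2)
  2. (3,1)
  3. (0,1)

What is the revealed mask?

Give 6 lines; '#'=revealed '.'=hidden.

Answer: .#....
......
......
.###..
.###..
.###..

Derivation:
Click 1 (5,2) count=0: revealed 9 new [(3,1) (3,2) (3,3) (4,1) (4,2) (4,3) (5,1) (5,2) (5,3)] -> total=9
Click 2 (3,1) count=1: revealed 0 new [(none)] -> total=9
Click 3 (0,1) count=1: revealed 1 new [(0,1)] -> total=10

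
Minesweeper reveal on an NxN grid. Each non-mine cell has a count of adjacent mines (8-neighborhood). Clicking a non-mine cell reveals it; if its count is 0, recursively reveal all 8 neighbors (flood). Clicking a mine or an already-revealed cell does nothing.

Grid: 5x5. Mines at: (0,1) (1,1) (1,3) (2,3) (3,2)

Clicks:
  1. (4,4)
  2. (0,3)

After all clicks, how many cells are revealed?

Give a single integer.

Answer: 5

Derivation:
Click 1 (4,4) count=0: revealed 4 new [(3,3) (3,4) (4,3) (4,4)] -> total=4
Click 2 (0,3) count=1: revealed 1 new [(0,3)] -> total=5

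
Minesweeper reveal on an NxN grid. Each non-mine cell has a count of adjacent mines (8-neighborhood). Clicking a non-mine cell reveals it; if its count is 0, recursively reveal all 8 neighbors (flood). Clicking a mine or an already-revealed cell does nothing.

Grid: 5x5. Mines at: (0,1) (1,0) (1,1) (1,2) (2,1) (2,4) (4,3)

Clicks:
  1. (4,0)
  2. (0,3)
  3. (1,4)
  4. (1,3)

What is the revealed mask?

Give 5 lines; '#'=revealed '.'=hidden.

Click 1 (4,0) count=0: revealed 6 new [(3,0) (3,1) (3,2) (4,0) (4,1) (4,2)] -> total=6
Click 2 (0,3) count=1: revealed 1 new [(0,3)] -> total=7
Click 3 (1,4) count=1: revealed 1 new [(1,4)] -> total=8
Click 4 (1,3) count=2: revealed 1 new [(1,3)] -> total=9

Answer: ...#.
...##
.....
###..
###..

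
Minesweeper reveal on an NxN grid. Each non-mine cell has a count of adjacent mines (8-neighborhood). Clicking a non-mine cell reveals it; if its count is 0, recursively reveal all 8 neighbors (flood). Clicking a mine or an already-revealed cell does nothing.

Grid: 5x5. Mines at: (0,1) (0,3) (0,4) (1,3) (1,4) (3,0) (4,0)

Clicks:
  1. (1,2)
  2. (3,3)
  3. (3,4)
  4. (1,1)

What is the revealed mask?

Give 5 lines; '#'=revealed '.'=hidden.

Answer: .....
.##..
.####
.####
.####

Derivation:
Click 1 (1,2) count=3: revealed 1 new [(1,2)] -> total=1
Click 2 (3,3) count=0: revealed 12 new [(2,1) (2,2) (2,3) (2,4) (3,1) (3,2) (3,3) (3,4) (4,1) (4,2) (4,3) (4,4)] -> total=13
Click 3 (3,4) count=0: revealed 0 new [(none)] -> total=13
Click 4 (1,1) count=1: revealed 1 new [(1,1)] -> total=14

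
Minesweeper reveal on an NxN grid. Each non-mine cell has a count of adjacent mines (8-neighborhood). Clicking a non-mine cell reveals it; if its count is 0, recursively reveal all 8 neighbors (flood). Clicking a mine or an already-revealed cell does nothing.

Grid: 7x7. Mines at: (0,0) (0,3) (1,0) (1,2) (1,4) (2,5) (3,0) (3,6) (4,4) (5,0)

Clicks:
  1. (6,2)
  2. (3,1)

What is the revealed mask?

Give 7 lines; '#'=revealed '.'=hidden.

Answer: .......
.......
.###...
.###...
.###.##
.######
.######

Derivation:
Click 1 (6,2) count=0: revealed 23 new [(2,1) (2,2) (2,3) (3,1) (3,2) (3,3) (4,1) (4,2) (4,3) (4,5) (4,6) (5,1) (5,2) (5,3) (5,4) (5,5) (5,6) (6,1) (6,2) (6,3) (6,4) (6,5) (6,6)] -> total=23
Click 2 (3,1) count=1: revealed 0 new [(none)] -> total=23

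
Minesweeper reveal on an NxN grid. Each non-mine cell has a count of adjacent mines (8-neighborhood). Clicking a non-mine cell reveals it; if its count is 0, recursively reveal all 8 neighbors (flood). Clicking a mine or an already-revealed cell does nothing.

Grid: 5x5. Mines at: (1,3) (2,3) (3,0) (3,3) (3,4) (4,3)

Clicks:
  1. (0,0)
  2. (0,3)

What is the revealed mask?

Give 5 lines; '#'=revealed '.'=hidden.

Answer: ####.
###..
###..
.....
.....

Derivation:
Click 1 (0,0) count=0: revealed 9 new [(0,0) (0,1) (0,2) (1,0) (1,1) (1,2) (2,0) (2,1) (2,2)] -> total=9
Click 2 (0,3) count=1: revealed 1 new [(0,3)] -> total=10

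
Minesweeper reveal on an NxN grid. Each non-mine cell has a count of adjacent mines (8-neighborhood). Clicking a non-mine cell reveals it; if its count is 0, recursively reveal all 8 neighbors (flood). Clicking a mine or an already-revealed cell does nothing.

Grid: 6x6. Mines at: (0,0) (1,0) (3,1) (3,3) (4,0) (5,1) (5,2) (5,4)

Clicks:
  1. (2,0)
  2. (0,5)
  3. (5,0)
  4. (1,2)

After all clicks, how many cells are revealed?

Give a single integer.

Click 1 (2,0) count=2: revealed 1 new [(2,0)] -> total=1
Click 2 (0,5) count=0: revealed 19 new [(0,1) (0,2) (0,3) (0,4) (0,5) (1,1) (1,2) (1,3) (1,4) (1,5) (2,1) (2,2) (2,3) (2,4) (2,5) (3,4) (3,5) (4,4) (4,5)] -> total=20
Click 3 (5,0) count=2: revealed 1 new [(5,0)] -> total=21
Click 4 (1,2) count=0: revealed 0 new [(none)] -> total=21

Answer: 21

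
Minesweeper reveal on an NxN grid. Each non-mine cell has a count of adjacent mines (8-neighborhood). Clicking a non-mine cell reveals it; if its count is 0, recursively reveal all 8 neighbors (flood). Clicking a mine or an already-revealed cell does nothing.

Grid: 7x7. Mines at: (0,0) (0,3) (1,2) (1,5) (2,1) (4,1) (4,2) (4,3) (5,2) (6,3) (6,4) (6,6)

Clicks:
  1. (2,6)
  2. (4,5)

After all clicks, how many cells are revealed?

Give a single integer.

Click 1 (2,6) count=1: revealed 1 new [(2,6)] -> total=1
Click 2 (4,5) count=0: revealed 11 new [(2,4) (2,5) (3,4) (3,5) (3,6) (4,4) (4,5) (4,6) (5,4) (5,5) (5,6)] -> total=12

Answer: 12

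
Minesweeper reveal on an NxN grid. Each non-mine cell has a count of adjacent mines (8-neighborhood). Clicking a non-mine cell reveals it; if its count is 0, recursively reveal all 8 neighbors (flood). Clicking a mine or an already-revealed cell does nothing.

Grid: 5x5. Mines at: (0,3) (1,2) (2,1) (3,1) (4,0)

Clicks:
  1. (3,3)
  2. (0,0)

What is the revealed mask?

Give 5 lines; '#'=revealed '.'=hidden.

Answer: ##...
##.##
..###
..###
..###

Derivation:
Click 1 (3,3) count=0: revealed 11 new [(1,3) (1,4) (2,2) (2,3) (2,4) (3,2) (3,3) (3,4) (4,2) (4,3) (4,4)] -> total=11
Click 2 (0,0) count=0: revealed 4 new [(0,0) (0,1) (1,0) (1,1)] -> total=15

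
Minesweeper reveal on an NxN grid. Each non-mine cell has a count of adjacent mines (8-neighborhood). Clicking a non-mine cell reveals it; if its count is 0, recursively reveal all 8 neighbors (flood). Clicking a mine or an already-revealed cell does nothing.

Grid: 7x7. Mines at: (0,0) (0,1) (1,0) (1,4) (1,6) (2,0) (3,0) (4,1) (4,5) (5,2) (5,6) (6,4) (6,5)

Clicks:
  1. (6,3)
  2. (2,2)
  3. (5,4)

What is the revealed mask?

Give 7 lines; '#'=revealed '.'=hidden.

Answer: .......
.###...
.####..
.####..
..###..
....#..
...#...

Derivation:
Click 1 (6,3) count=2: revealed 1 new [(6,3)] -> total=1
Click 2 (2,2) count=0: revealed 14 new [(1,1) (1,2) (1,3) (2,1) (2,2) (2,3) (2,4) (3,1) (3,2) (3,3) (3,4) (4,2) (4,3) (4,4)] -> total=15
Click 3 (5,4) count=3: revealed 1 new [(5,4)] -> total=16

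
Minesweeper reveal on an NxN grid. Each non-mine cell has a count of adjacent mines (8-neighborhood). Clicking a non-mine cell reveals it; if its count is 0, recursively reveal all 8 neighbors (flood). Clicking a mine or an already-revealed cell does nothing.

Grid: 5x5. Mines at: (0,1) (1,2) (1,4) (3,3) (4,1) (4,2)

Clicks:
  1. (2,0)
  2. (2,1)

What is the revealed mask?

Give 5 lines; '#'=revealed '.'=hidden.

Click 1 (2,0) count=0: revealed 6 new [(1,0) (1,1) (2,0) (2,1) (3,0) (3,1)] -> total=6
Click 2 (2,1) count=1: revealed 0 new [(none)] -> total=6

Answer: .....
##...
##...
##...
.....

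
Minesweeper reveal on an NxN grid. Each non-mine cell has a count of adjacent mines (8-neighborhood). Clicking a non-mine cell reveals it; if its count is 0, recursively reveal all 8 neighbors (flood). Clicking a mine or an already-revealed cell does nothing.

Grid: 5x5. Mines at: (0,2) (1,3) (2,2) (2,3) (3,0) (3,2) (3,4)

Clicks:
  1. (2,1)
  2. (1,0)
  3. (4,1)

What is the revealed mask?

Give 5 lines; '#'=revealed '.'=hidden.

Answer: ##...
##...
##...
.....
.#...

Derivation:
Click 1 (2,1) count=3: revealed 1 new [(2,1)] -> total=1
Click 2 (1,0) count=0: revealed 5 new [(0,0) (0,1) (1,0) (1,1) (2,0)] -> total=6
Click 3 (4,1) count=2: revealed 1 new [(4,1)] -> total=7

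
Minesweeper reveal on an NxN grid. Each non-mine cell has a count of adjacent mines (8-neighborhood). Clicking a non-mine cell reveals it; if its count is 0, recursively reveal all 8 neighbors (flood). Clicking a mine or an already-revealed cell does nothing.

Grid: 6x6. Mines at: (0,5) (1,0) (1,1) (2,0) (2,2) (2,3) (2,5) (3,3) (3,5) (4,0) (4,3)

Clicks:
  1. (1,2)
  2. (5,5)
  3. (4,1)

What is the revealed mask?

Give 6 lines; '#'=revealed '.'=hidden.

Click 1 (1,2) count=3: revealed 1 new [(1,2)] -> total=1
Click 2 (5,5) count=0: revealed 4 new [(4,4) (4,5) (5,4) (5,5)] -> total=5
Click 3 (4,1) count=1: revealed 1 new [(4,1)] -> total=6

Answer: ......
..#...
......
......
.#..##
....##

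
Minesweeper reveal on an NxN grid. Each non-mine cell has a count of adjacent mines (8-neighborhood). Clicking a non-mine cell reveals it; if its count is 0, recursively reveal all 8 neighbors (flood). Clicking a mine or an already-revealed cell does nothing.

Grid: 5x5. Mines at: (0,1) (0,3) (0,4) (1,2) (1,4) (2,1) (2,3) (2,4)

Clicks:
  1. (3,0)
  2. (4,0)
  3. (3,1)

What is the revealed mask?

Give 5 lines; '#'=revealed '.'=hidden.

Click 1 (3,0) count=1: revealed 1 new [(3,0)] -> total=1
Click 2 (4,0) count=0: revealed 9 new [(3,1) (3,2) (3,3) (3,4) (4,0) (4,1) (4,2) (4,3) (4,4)] -> total=10
Click 3 (3,1) count=1: revealed 0 new [(none)] -> total=10

Answer: .....
.....
.....
#####
#####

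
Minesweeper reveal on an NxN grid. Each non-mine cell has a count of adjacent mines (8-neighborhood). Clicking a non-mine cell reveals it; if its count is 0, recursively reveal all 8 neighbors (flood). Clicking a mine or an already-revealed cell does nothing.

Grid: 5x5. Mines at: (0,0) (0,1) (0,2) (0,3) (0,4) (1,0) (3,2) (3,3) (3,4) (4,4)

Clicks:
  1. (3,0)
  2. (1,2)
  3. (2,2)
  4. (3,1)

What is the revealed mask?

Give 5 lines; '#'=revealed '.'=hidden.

Click 1 (3,0) count=0: revealed 6 new [(2,0) (2,1) (3,0) (3,1) (4,0) (4,1)] -> total=6
Click 2 (1,2) count=3: revealed 1 new [(1,2)] -> total=7
Click 3 (2,2) count=2: revealed 1 new [(2,2)] -> total=8
Click 4 (3,1) count=1: revealed 0 new [(none)] -> total=8

Answer: .....
..#..
###..
##...
##...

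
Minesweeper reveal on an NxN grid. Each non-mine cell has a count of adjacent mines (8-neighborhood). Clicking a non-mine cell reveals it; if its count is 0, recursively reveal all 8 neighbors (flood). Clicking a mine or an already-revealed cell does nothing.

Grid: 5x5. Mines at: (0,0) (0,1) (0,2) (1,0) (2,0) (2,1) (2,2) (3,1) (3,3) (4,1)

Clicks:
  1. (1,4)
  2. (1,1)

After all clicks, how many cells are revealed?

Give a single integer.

Click 1 (1,4) count=0: revealed 6 new [(0,3) (0,4) (1,3) (1,4) (2,3) (2,4)] -> total=6
Click 2 (1,1) count=7: revealed 1 new [(1,1)] -> total=7

Answer: 7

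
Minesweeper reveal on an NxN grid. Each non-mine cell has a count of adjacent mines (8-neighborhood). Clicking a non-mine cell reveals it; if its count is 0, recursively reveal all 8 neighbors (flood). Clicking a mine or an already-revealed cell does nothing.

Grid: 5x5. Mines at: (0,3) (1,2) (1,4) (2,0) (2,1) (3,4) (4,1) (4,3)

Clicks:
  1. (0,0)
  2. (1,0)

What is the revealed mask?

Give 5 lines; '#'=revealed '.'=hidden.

Click 1 (0,0) count=0: revealed 4 new [(0,0) (0,1) (1,0) (1,1)] -> total=4
Click 2 (1,0) count=2: revealed 0 new [(none)] -> total=4

Answer: ##...
##...
.....
.....
.....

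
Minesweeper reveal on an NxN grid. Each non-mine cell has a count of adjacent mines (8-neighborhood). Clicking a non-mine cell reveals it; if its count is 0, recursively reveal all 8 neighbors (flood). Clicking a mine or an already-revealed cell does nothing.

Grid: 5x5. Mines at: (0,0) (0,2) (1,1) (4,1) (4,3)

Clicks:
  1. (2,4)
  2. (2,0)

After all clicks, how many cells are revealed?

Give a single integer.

Click 1 (2,4) count=0: revealed 11 new [(0,3) (0,4) (1,2) (1,3) (1,4) (2,2) (2,3) (2,4) (3,2) (3,3) (3,4)] -> total=11
Click 2 (2,0) count=1: revealed 1 new [(2,0)] -> total=12

Answer: 12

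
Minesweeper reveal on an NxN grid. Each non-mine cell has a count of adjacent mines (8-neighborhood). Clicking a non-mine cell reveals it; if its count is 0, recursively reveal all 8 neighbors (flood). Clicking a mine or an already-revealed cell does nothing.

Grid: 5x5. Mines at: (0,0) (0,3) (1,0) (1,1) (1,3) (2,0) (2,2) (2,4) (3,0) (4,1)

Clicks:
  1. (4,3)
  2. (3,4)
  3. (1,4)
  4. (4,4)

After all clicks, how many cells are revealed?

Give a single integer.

Answer: 7

Derivation:
Click 1 (4,3) count=0: revealed 6 new [(3,2) (3,3) (3,4) (4,2) (4,3) (4,4)] -> total=6
Click 2 (3,4) count=1: revealed 0 new [(none)] -> total=6
Click 3 (1,4) count=3: revealed 1 new [(1,4)] -> total=7
Click 4 (4,4) count=0: revealed 0 new [(none)] -> total=7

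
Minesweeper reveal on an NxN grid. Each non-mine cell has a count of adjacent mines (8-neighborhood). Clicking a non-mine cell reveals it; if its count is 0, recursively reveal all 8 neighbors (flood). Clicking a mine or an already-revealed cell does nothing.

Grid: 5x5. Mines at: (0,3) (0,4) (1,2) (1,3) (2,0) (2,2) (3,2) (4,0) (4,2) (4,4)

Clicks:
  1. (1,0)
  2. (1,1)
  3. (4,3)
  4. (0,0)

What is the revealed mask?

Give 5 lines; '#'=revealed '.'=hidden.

Click 1 (1,0) count=1: revealed 1 new [(1,0)] -> total=1
Click 2 (1,1) count=3: revealed 1 new [(1,1)] -> total=2
Click 3 (4,3) count=3: revealed 1 new [(4,3)] -> total=3
Click 4 (0,0) count=0: revealed 2 new [(0,0) (0,1)] -> total=5

Answer: ##...
##...
.....
.....
...#.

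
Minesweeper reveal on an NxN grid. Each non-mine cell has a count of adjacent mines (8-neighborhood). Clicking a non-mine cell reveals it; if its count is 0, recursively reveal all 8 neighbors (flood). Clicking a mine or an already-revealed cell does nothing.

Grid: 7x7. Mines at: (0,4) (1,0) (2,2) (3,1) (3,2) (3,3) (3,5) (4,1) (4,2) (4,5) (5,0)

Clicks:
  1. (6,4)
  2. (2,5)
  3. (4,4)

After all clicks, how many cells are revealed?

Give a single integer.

Click 1 (6,4) count=0: revealed 12 new [(5,1) (5,2) (5,3) (5,4) (5,5) (5,6) (6,1) (6,2) (6,3) (6,4) (6,5) (6,6)] -> total=12
Click 2 (2,5) count=1: revealed 1 new [(2,5)] -> total=13
Click 3 (4,4) count=3: revealed 1 new [(4,4)] -> total=14

Answer: 14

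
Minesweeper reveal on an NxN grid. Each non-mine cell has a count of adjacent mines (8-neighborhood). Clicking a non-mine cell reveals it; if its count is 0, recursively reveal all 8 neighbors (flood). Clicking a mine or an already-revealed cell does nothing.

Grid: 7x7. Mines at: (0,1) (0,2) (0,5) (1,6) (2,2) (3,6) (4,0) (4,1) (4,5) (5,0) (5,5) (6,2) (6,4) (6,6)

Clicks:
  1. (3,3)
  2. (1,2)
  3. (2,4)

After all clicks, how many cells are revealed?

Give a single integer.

Answer: 10

Derivation:
Click 1 (3,3) count=1: revealed 1 new [(3,3)] -> total=1
Click 2 (1,2) count=3: revealed 1 new [(1,2)] -> total=2
Click 3 (2,4) count=0: revealed 8 new [(1,3) (1,4) (1,5) (2,3) (2,4) (2,5) (3,4) (3,5)] -> total=10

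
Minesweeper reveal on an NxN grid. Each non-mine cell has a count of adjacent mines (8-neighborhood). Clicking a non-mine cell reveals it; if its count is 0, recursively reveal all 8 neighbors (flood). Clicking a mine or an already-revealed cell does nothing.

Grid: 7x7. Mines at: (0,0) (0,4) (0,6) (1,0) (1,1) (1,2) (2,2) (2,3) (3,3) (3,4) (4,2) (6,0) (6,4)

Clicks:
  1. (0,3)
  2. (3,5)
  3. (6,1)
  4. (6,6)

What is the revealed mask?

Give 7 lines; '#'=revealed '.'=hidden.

Click 1 (0,3) count=2: revealed 1 new [(0,3)] -> total=1
Click 2 (3,5) count=1: revealed 1 new [(3,5)] -> total=2
Click 3 (6,1) count=1: revealed 1 new [(6,1)] -> total=3
Click 4 (6,6) count=0: revealed 11 new [(1,5) (1,6) (2,5) (2,6) (3,6) (4,5) (4,6) (5,5) (5,6) (6,5) (6,6)] -> total=14

Answer: ...#...
.....##
.....##
.....##
.....##
.....##
.#...##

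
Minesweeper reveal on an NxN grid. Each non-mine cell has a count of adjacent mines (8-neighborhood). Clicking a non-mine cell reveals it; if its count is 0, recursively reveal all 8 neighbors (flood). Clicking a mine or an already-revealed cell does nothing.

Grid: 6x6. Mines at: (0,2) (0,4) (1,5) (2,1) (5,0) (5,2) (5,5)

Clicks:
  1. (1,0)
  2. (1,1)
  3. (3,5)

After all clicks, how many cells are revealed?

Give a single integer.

Click 1 (1,0) count=1: revealed 1 new [(1,0)] -> total=1
Click 2 (1,1) count=2: revealed 1 new [(1,1)] -> total=2
Click 3 (3,5) count=0: revealed 15 new [(1,2) (1,3) (1,4) (2,2) (2,3) (2,4) (2,5) (3,2) (3,3) (3,4) (3,5) (4,2) (4,3) (4,4) (4,5)] -> total=17

Answer: 17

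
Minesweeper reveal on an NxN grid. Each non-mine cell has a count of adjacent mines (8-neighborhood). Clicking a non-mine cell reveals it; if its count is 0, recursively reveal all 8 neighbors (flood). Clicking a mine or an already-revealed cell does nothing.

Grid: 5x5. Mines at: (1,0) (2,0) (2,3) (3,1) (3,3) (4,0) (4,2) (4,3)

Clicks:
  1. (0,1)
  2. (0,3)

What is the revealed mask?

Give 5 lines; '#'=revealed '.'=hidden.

Click 1 (0,1) count=1: revealed 1 new [(0,1)] -> total=1
Click 2 (0,3) count=0: revealed 7 new [(0,2) (0,3) (0,4) (1,1) (1,2) (1,3) (1,4)] -> total=8

Answer: .####
.####
.....
.....
.....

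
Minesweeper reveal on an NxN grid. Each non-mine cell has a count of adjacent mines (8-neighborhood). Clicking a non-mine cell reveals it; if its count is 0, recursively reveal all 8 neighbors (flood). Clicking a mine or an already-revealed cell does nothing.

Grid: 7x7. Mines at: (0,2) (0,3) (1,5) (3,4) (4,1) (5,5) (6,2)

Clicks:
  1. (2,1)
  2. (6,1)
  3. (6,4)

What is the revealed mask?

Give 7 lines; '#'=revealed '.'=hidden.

Answer: ##.....
####...
####...
####...
.......
.......
.#..#..

Derivation:
Click 1 (2,1) count=0: revealed 14 new [(0,0) (0,1) (1,0) (1,1) (1,2) (1,3) (2,0) (2,1) (2,2) (2,3) (3,0) (3,1) (3,2) (3,3)] -> total=14
Click 2 (6,1) count=1: revealed 1 new [(6,1)] -> total=15
Click 3 (6,4) count=1: revealed 1 new [(6,4)] -> total=16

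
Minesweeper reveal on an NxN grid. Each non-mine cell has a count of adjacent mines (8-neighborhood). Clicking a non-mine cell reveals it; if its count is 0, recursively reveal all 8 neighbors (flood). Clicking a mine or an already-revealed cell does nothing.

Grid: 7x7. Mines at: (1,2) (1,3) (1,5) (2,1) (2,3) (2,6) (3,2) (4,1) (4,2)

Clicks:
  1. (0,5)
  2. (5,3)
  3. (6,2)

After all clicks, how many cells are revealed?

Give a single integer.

Click 1 (0,5) count=1: revealed 1 new [(0,5)] -> total=1
Click 2 (5,3) count=1: revealed 1 new [(5,3)] -> total=2
Click 3 (6,2) count=0: revealed 21 new [(3,3) (3,4) (3,5) (3,6) (4,3) (4,4) (4,5) (4,6) (5,0) (5,1) (5,2) (5,4) (5,5) (5,6) (6,0) (6,1) (6,2) (6,3) (6,4) (6,5) (6,6)] -> total=23

Answer: 23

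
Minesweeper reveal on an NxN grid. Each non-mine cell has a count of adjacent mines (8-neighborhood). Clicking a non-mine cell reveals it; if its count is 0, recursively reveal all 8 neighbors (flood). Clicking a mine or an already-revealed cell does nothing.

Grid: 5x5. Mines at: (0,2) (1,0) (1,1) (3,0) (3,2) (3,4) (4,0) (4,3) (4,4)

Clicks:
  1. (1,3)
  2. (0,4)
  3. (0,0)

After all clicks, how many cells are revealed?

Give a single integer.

Answer: 7

Derivation:
Click 1 (1,3) count=1: revealed 1 new [(1,3)] -> total=1
Click 2 (0,4) count=0: revealed 5 new [(0,3) (0,4) (1,4) (2,3) (2,4)] -> total=6
Click 3 (0,0) count=2: revealed 1 new [(0,0)] -> total=7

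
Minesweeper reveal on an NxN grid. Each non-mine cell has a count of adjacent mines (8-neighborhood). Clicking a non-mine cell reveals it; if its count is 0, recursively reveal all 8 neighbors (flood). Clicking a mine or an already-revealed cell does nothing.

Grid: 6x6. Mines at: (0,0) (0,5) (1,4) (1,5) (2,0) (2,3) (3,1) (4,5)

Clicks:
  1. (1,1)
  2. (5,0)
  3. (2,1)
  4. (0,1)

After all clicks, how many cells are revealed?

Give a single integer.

Answer: 16

Derivation:
Click 1 (1,1) count=2: revealed 1 new [(1,1)] -> total=1
Click 2 (5,0) count=0: revealed 13 new [(3,2) (3,3) (3,4) (4,0) (4,1) (4,2) (4,3) (4,4) (5,0) (5,1) (5,2) (5,3) (5,4)] -> total=14
Click 3 (2,1) count=2: revealed 1 new [(2,1)] -> total=15
Click 4 (0,1) count=1: revealed 1 new [(0,1)] -> total=16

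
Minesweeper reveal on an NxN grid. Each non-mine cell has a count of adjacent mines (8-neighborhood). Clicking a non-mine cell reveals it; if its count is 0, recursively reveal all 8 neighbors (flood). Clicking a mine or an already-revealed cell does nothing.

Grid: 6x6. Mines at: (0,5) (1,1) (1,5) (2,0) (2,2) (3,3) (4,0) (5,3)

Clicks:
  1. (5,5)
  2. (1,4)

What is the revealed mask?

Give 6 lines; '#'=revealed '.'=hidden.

Click 1 (5,5) count=0: revealed 8 new [(2,4) (2,5) (3,4) (3,5) (4,4) (4,5) (5,4) (5,5)] -> total=8
Click 2 (1,4) count=2: revealed 1 new [(1,4)] -> total=9

Answer: ......
....#.
....##
....##
....##
....##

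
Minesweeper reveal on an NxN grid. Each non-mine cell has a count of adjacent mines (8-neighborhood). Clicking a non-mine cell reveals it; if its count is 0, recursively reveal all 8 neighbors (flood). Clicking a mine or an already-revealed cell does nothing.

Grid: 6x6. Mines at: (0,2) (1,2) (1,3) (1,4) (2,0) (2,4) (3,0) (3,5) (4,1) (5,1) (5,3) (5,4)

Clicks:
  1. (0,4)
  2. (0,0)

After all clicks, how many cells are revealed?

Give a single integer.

Click 1 (0,4) count=2: revealed 1 new [(0,4)] -> total=1
Click 2 (0,0) count=0: revealed 4 new [(0,0) (0,1) (1,0) (1,1)] -> total=5

Answer: 5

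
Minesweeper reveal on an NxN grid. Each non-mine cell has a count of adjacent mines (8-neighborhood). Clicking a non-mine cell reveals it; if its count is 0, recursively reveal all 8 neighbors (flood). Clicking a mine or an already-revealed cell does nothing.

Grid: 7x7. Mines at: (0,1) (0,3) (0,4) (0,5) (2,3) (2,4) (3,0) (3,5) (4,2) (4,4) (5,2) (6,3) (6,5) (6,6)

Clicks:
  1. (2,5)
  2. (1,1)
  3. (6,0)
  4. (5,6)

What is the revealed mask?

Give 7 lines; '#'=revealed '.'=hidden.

Click 1 (2,5) count=2: revealed 1 new [(2,5)] -> total=1
Click 2 (1,1) count=1: revealed 1 new [(1,1)] -> total=2
Click 3 (6,0) count=0: revealed 6 new [(4,0) (4,1) (5,0) (5,1) (6,0) (6,1)] -> total=8
Click 4 (5,6) count=2: revealed 1 new [(5,6)] -> total=9

Answer: .......
.#.....
.....#.
.......
##.....
##....#
##.....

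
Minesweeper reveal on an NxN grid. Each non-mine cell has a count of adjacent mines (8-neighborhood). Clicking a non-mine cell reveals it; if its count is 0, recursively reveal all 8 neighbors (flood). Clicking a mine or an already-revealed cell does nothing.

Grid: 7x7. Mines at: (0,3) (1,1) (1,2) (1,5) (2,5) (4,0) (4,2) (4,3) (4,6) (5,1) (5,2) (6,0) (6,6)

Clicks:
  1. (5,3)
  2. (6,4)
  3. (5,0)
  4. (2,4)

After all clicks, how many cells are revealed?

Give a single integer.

Click 1 (5,3) count=3: revealed 1 new [(5,3)] -> total=1
Click 2 (6,4) count=0: revealed 5 new [(5,4) (5,5) (6,3) (6,4) (6,5)] -> total=6
Click 3 (5,0) count=3: revealed 1 new [(5,0)] -> total=7
Click 4 (2,4) count=2: revealed 1 new [(2,4)] -> total=8

Answer: 8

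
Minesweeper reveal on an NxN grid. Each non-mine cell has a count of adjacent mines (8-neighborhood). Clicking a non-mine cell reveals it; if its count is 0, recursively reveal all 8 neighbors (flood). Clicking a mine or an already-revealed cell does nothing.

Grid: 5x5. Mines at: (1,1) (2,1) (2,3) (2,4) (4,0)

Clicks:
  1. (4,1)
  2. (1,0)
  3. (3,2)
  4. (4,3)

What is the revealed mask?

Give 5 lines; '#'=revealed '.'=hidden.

Click 1 (4,1) count=1: revealed 1 new [(4,1)] -> total=1
Click 2 (1,0) count=2: revealed 1 new [(1,0)] -> total=2
Click 3 (3,2) count=2: revealed 1 new [(3,2)] -> total=3
Click 4 (4,3) count=0: revealed 6 new [(3,1) (3,3) (3,4) (4,2) (4,3) (4,4)] -> total=9

Answer: .....
#....
.....
.####
.####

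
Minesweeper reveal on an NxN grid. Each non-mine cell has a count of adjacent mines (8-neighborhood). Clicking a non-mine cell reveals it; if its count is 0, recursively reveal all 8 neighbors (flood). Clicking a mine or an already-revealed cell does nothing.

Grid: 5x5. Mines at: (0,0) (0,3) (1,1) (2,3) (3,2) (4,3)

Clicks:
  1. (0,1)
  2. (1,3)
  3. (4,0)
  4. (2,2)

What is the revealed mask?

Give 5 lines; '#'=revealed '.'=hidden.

Answer: .#...
...#.
###..
##...
##...

Derivation:
Click 1 (0,1) count=2: revealed 1 new [(0,1)] -> total=1
Click 2 (1,3) count=2: revealed 1 new [(1,3)] -> total=2
Click 3 (4,0) count=0: revealed 6 new [(2,0) (2,1) (3,0) (3,1) (4,0) (4,1)] -> total=8
Click 4 (2,2) count=3: revealed 1 new [(2,2)] -> total=9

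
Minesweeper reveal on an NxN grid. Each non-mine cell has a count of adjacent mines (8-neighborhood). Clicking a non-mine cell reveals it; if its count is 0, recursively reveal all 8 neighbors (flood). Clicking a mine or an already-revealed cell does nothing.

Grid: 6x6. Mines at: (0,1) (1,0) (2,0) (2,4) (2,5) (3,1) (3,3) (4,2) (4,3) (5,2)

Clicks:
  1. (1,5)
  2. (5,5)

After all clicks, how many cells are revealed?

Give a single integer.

Click 1 (1,5) count=2: revealed 1 new [(1,5)] -> total=1
Click 2 (5,5) count=0: revealed 6 new [(3,4) (3,5) (4,4) (4,5) (5,4) (5,5)] -> total=7

Answer: 7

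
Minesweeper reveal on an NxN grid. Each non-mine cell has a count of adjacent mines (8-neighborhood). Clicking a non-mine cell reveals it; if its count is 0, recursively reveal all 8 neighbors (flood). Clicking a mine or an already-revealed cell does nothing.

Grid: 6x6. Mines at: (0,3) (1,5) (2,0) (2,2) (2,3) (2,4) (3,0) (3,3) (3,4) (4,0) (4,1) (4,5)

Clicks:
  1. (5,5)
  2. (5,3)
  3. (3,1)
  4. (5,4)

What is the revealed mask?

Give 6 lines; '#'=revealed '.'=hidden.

Answer: ......
......
......
.#....
..###.
..####

Derivation:
Click 1 (5,5) count=1: revealed 1 new [(5,5)] -> total=1
Click 2 (5,3) count=0: revealed 6 new [(4,2) (4,3) (4,4) (5,2) (5,3) (5,4)] -> total=7
Click 3 (3,1) count=5: revealed 1 new [(3,1)] -> total=8
Click 4 (5,4) count=1: revealed 0 new [(none)] -> total=8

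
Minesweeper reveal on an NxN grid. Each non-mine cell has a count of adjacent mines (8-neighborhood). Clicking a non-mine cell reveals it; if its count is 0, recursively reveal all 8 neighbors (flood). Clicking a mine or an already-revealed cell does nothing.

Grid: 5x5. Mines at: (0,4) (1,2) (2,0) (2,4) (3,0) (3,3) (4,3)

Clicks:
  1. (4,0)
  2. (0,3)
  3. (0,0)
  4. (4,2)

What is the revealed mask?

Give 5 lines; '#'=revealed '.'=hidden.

Click 1 (4,0) count=1: revealed 1 new [(4,0)] -> total=1
Click 2 (0,3) count=2: revealed 1 new [(0,3)] -> total=2
Click 3 (0,0) count=0: revealed 4 new [(0,0) (0,1) (1,0) (1,1)] -> total=6
Click 4 (4,2) count=2: revealed 1 new [(4,2)] -> total=7

Answer: ##.#.
##...
.....
.....
#.#..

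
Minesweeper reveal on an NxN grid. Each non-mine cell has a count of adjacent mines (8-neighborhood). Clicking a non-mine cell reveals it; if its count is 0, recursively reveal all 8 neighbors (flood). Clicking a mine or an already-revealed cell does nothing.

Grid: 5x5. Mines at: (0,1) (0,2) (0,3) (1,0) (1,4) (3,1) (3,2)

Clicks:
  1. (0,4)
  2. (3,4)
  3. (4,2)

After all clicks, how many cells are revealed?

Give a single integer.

Click 1 (0,4) count=2: revealed 1 new [(0,4)] -> total=1
Click 2 (3,4) count=0: revealed 6 new [(2,3) (2,4) (3,3) (3,4) (4,3) (4,4)] -> total=7
Click 3 (4,2) count=2: revealed 1 new [(4,2)] -> total=8

Answer: 8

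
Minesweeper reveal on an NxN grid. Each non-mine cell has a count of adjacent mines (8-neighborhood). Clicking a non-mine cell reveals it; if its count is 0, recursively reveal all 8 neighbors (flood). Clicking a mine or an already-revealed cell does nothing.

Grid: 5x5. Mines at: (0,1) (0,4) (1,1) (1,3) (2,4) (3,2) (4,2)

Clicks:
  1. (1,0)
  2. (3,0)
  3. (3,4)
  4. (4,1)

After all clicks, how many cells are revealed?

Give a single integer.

Answer: 8

Derivation:
Click 1 (1,0) count=2: revealed 1 new [(1,0)] -> total=1
Click 2 (3,0) count=0: revealed 6 new [(2,0) (2,1) (3,0) (3,1) (4,0) (4,1)] -> total=7
Click 3 (3,4) count=1: revealed 1 new [(3,4)] -> total=8
Click 4 (4,1) count=2: revealed 0 new [(none)] -> total=8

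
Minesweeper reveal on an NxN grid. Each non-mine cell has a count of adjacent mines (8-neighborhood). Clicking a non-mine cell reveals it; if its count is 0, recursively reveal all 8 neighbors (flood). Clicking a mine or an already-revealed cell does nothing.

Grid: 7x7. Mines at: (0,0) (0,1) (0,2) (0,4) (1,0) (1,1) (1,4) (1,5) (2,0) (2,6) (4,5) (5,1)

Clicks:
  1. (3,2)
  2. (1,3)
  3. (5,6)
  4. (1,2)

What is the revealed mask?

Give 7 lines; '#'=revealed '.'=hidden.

Click 1 (3,2) count=0: revealed 22 new [(2,1) (2,2) (2,3) (2,4) (3,1) (3,2) (3,3) (3,4) (4,1) (4,2) (4,3) (4,4) (5,2) (5,3) (5,4) (5,5) (5,6) (6,2) (6,3) (6,4) (6,5) (6,6)] -> total=22
Click 2 (1,3) count=3: revealed 1 new [(1,3)] -> total=23
Click 3 (5,6) count=1: revealed 0 new [(none)] -> total=23
Click 4 (1,2) count=3: revealed 1 new [(1,2)] -> total=24

Answer: .......
..##...
.####..
.####..
.####..
..#####
..#####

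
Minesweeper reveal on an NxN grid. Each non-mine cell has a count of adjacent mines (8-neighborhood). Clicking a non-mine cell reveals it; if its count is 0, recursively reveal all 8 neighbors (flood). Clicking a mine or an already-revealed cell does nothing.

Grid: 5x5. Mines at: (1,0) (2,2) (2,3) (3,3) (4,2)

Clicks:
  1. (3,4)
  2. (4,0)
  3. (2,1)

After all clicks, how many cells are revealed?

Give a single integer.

Answer: 7

Derivation:
Click 1 (3,4) count=2: revealed 1 new [(3,4)] -> total=1
Click 2 (4,0) count=0: revealed 6 new [(2,0) (2,1) (3,0) (3,1) (4,0) (4,1)] -> total=7
Click 3 (2,1) count=2: revealed 0 new [(none)] -> total=7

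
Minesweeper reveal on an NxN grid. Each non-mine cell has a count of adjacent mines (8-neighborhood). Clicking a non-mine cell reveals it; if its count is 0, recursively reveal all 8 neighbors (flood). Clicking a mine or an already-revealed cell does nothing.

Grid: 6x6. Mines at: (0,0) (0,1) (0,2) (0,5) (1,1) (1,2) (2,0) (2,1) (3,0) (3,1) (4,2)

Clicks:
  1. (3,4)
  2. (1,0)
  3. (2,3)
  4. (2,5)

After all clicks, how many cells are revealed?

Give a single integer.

Answer: 16

Derivation:
Click 1 (3,4) count=0: revealed 15 new [(1,3) (1,4) (1,5) (2,3) (2,4) (2,5) (3,3) (3,4) (3,5) (4,3) (4,4) (4,5) (5,3) (5,4) (5,5)] -> total=15
Click 2 (1,0) count=5: revealed 1 new [(1,0)] -> total=16
Click 3 (2,3) count=1: revealed 0 new [(none)] -> total=16
Click 4 (2,5) count=0: revealed 0 new [(none)] -> total=16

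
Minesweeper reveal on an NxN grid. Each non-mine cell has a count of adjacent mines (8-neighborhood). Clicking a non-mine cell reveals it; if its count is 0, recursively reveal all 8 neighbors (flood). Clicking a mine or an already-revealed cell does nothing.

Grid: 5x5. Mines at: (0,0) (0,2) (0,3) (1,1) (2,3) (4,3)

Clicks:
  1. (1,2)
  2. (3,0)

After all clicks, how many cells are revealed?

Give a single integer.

Answer: 10

Derivation:
Click 1 (1,2) count=4: revealed 1 new [(1,2)] -> total=1
Click 2 (3,0) count=0: revealed 9 new [(2,0) (2,1) (2,2) (3,0) (3,1) (3,2) (4,0) (4,1) (4,2)] -> total=10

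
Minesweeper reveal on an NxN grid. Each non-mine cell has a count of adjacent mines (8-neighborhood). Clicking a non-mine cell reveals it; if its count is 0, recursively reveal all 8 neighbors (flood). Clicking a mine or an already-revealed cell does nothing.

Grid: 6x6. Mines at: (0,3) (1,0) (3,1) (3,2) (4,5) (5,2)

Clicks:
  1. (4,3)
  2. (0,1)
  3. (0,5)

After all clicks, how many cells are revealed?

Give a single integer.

Answer: 13

Derivation:
Click 1 (4,3) count=2: revealed 1 new [(4,3)] -> total=1
Click 2 (0,1) count=1: revealed 1 new [(0,1)] -> total=2
Click 3 (0,5) count=0: revealed 11 new [(0,4) (0,5) (1,3) (1,4) (1,5) (2,3) (2,4) (2,5) (3,3) (3,4) (3,5)] -> total=13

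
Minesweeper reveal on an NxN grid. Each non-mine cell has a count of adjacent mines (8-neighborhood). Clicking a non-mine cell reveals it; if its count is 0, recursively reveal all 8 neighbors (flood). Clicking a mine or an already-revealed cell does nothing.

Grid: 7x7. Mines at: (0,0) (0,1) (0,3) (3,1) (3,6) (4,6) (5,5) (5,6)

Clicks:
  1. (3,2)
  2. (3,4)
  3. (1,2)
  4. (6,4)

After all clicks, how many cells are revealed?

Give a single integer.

Answer: 33

Derivation:
Click 1 (3,2) count=1: revealed 1 new [(3,2)] -> total=1
Click 2 (3,4) count=0: revealed 32 new [(0,4) (0,5) (0,6) (1,2) (1,3) (1,4) (1,5) (1,6) (2,2) (2,3) (2,4) (2,5) (2,6) (3,3) (3,4) (3,5) (4,0) (4,1) (4,2) (4,3) (4,4) (4,5) (5,0) (5,1) (5,2) (5,3) (5,4) (6,0) (6,1) (6,2) (6,3) (6,4)] -> total=33
Click 3 (1,2) count=2: revealed 0 new [(none)] -> total=33
Click 4 (6,4) count=1: revealed 0 new [(none)] -> total=33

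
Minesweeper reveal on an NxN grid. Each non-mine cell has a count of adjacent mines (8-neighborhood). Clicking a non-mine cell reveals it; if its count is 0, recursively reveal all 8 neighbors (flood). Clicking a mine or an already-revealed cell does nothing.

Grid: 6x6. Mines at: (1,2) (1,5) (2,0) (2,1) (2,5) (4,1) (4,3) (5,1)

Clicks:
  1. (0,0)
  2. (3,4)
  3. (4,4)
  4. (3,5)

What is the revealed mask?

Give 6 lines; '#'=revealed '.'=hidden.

Answer: ##....
##....
......
....##
....#.
......

Derivation:
Click 1 (0,0) count=0: revealed 4 new [(0,0) (0,1) (1,0) (1,1)] -> total=4
Click 2 (3,4) count=2: revealed 1 new [(3,4)] -> total=5
Click 3 (4,4) count=1: revealed 1 new [(4,4)] -> total=6
Click 4 (3,5) count=1: revealed 1 new [(3,5)] -> total=7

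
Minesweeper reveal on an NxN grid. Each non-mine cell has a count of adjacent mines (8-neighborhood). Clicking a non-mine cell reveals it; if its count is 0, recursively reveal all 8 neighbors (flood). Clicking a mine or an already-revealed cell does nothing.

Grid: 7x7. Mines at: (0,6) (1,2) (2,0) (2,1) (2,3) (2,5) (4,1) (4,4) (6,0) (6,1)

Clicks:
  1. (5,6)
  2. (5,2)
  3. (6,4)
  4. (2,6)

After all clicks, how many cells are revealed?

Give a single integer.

Answer: 15

Derivation:
Click 1 (5,6) count=0: revealed 14 new [(3,5) (3,6) (4,5) (4,6) (5,2) (5,3) (5,4) (5,5) (5,6) (6,2) (6,3) (6,4) (6,5) (6,6)] -> total=14
Click 2 (5,2) count=2: revealed 0 new [(none)] -> total=14
Click 3 (6,4) count=0: revealed 0 new [(none)] -> total=14
Click 4 (2,6) count=1: revealed 1 new [(2,6)] -> total=15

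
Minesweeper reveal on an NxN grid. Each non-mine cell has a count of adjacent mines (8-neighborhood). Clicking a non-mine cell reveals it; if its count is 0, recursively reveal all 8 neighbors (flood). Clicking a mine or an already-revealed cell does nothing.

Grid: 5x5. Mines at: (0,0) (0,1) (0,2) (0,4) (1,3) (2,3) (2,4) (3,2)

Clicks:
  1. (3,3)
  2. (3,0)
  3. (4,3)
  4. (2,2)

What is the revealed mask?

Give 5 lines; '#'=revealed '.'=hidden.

Click 1 (3,3) count=3: revealed 1 new [(3,3)] -> total=1
Click 2 (3,0) count=0: revealed 8 new [(1,0) (1,1) (2,0) (2,1) (3,0) (3,1) (4,0) (4,1)] -> total=9
Click 3 (4,3) count=1: revealed 1 new [(4,3)] -> total=10
Click 4 (2,2) count=3: revealed 1 new [(2,2)] -> total=11

Answer: .....
##...
###..
##.#.
##.#.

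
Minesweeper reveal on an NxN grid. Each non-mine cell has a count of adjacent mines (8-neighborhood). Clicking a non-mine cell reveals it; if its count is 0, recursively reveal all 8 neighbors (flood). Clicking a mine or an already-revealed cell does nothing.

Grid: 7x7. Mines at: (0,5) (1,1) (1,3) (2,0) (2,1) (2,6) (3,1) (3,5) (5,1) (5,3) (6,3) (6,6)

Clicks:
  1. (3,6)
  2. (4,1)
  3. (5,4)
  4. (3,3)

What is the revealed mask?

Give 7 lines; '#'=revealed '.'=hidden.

Click 1 (3,6) count=2: revealed 1 new [(3,6)] -> total=1
Click 2 (4,1) count=2: revealed 1 new [(4,1)] -> total=2
Click 3 (5,4) count=2: revealed 1 new [(5,4)] -> total=3
Click 4 (3,3) count=0: revealed 9 new [(2,2) (2,3) (2,4) (3,2) (3,3) (3,4) (4,2) (4,3) (4,4)] -> total=12

Answer: .......
.......
..###..
..###.#
.####..
....#..
.......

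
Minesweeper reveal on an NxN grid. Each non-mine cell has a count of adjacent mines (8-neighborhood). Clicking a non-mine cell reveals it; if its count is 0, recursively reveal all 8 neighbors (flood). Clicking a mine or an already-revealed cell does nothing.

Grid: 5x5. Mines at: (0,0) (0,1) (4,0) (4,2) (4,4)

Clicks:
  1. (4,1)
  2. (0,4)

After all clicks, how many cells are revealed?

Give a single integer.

Answer: 19

Derivation:
Click 1 (4,1) count=2: revealed 1 new [(4,1)] -> total=1
Click 2 (0,4) count=0: revealed 18 new [(0,2) (0,3) (0,4) (1,0) (1,1) (1,2) (1,3) (1,4) (2,0) (2,1) (2,2) (2,3) (2,4) (3,0) (3,1) (3,2) (3,3) (3,4)] -> total=19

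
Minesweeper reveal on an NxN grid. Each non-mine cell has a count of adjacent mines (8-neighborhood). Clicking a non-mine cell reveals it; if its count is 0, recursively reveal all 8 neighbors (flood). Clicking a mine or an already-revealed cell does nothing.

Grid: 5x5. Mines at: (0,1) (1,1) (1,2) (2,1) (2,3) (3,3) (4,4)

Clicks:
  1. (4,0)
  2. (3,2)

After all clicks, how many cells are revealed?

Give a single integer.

Answer: 6

Derivation:
Click 1 (4,0) count=0: revealed 6 new [(3,0) (3,1) (3,2) (4,0) (4,1) (4,2)] -> total=6
Click 2 (3,2) count=3: revealed 0 new [(none)] -> total=6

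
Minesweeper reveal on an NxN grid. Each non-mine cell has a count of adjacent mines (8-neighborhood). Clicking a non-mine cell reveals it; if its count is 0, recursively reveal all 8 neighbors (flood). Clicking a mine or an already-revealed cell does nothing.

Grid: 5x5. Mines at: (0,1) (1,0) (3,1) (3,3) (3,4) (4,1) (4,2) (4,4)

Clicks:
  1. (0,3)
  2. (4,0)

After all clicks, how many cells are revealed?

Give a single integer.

Answer: 10

Derivation:
Click 1 (0,3) count=0: revealed 9 new [(0,2) (0,3) (0,4) (1,2) (1,3) (1,4) (2,2) (2,3) (2,4)] -> total=9
Click 2 (4,0) count=2: revealed 1 new [(4,0)] -> total=10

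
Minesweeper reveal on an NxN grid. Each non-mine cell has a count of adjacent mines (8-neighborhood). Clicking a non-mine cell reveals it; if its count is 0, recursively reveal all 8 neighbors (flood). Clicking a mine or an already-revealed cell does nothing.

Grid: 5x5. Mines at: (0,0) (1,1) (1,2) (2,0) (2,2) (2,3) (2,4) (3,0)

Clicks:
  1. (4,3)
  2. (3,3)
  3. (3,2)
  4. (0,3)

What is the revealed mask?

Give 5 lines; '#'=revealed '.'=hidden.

Click 1 (4,3) count=0: revealed 8 new [(3,1) (3,2) (3,3) (3,4) (4,1) (4,2) (4,3) (4,4)] -> total=8
Click 2 (3,3) count=3: revealed 0 new [(none)] -> total=8
Click 3 (3,2) count=2: revealed 0 new [(none)] -> total=8
Click 4 (0,3) count=1: revealed 1 new [(0,3)] -> total=9

Answer: ...#.
.....
.....
.####
.####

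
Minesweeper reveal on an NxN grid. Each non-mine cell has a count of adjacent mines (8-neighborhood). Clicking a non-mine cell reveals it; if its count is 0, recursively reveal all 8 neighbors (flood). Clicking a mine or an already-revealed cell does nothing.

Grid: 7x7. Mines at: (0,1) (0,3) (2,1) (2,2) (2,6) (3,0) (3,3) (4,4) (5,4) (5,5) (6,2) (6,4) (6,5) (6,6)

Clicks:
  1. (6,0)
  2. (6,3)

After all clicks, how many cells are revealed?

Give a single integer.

Click 1 (6,0) count=0: revealed 6 new [(4,0) (4,1) (5,0) (5,1) (6,0) (6,1)] -> total=6
Click 2 (6,3) count=3: revealed 1 new [(6,3)] -> total=7

Answer: 7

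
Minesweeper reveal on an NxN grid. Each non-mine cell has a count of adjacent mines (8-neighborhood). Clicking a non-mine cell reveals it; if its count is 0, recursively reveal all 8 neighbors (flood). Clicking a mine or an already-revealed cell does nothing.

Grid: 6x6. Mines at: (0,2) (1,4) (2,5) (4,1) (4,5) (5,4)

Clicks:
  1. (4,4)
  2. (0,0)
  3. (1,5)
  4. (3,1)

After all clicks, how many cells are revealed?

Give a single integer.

Answer: 20

Derivation:
Click 1 (4,4) count=2: revealed 1 new [(4,4)] -> total=1
Click 2 (0,0) count=0: revealed 18 new [(0,0) (0,1) (1,0) (1,1) (1,2) (1,3) (2,0) (2,1) (2,2) (2,3) (2,4) (3,0) (3,1) (3,2) (3,3) (3,4) (4,2) (4,3)] -> total=19
Click 3 (1,5) count=2: revealed 1 new [(1,5)] -> total=20
Click 4 (3,1) count=1: revealed 0 new [(none)] -> total=20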